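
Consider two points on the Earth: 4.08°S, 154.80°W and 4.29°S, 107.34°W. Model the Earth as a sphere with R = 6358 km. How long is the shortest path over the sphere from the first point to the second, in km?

Haversine: a = sin²(Δφ/2)+cos φ₁ cos φ₂ sin²(Δλ/2) = 0.16109;  σ = 2·atan2(√a,√(1−a))
σ = 47.326° → d = Rσ = 6358·0.82600 = 5252 km

5252 km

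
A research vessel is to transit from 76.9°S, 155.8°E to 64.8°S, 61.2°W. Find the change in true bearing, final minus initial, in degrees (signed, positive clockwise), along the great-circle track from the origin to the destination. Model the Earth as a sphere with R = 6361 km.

At departure: θ₁ = atan2(sin Δλ cos φ₂, cos φ₁ sin φ₂ − sin φ₁ cos φ₂ cos Δλ) = 154.46°
At arrival: θ₂ = atan2(sin Δλ cos φ₁, −cos φ₂ sin φ₁ + sin φ₂ cos φ₁ cos Δλ) = 13.27°
Δθ = θ₂ − θ₁ = -141.2°

-141.2°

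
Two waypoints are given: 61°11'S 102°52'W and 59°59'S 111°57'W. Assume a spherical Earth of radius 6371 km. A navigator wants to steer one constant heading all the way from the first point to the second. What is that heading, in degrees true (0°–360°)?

285.1°

Meridional parts: M(φ₁)=-1.3590, M(φ₂)=-1.3164 → ΔM = +0.0426;  Δλ = -0.1585 rad
tan C = Δλ / ΔM = -3.7173 → C = 285.06°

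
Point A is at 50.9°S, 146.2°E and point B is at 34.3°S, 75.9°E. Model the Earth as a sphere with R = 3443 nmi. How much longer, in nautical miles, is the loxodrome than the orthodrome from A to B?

Great circle: cos σ = sin φ₁ sin φ₂ + cos φ₁ cos φ₂ cos Δλ,  σ = 0.9110 rad → d_gc = 3136.6 nmi
Rhumb line: Δψ = +0.3974, q = Δφ/Δψ = 0.7291, d_rh = R√(Δφ²+q²Δλ²) = 3237.6 nmi
Excess = 3237.6 − 3136.6 = 101.0 ≈ 101 nmi

101 nmi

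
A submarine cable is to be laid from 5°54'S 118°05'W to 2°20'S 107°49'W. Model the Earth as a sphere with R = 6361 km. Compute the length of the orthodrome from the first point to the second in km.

cos σ = sin φ₁ sin φ₂ + cos φ₁ cos φ₂ cos Δλ
      = sin(-5.90°)sin(-2.33°) + cos(-5.90°)cos(-2.33°)cos(10.27°) = 0.9822
σ = 10.842° → d = Rσ = 6361·0.18923 = 1204 km

1204 km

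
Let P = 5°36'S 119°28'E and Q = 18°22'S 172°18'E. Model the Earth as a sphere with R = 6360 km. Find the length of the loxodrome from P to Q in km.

Δψ = ln[tan(π/4+φ₂/2)/tan(π/4+φ₁/2)] = -0.2283;  Δφ = -0.2228 rad,  Δλ = +0.9221 rad
q = Δφ/Δψ = 0.9760
d = R·√(Δφ² + q²Δλ²) = 6360·0.92716 = 5897 km

5897 km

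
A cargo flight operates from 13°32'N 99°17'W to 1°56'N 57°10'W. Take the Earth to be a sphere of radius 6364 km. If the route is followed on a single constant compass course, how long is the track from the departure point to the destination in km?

4803 km

Rhumb course C = atan2(Δλ, Δψ) with Δψ = ln[tan(π/4+φ₂/2)/tan(π/4+φ₁/2)] = -0.2047, Δλ = +0.7351 → C = 105.56°
d = R·|Δφ| / |cos C| = 6364·0.20246 / 0.26824 = 4803 km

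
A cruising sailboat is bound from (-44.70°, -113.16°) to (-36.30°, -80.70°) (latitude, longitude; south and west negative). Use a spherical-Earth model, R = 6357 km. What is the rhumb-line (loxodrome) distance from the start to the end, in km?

Rhumb course C = atan2(Δλ, Δψ) with Δψ = ln[tan(π/4+φ₂/2)/tan(π/4+φ₁/2)] = +0.1932, Δλ = +0.5665 → C = 71.17°
d = R·|Δφ| / |cos C| = 6357·0.14661 / 0.32281 = 2887 km

2887 km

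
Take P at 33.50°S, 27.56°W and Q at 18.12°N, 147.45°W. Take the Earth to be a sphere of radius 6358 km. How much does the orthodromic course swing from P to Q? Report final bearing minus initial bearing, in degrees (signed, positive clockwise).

Initial bearing θ₁ = atan2(sin Δλ cos φ₂, cos φ₁ sin φ₂ − sin φ₁ cos φ₂ cos Δλ) = 269.86°
Final bearing θ₂ = (initial bearing from the destination back to the start) + 180° = 298.67°
Δθ = θ₂ − θ₁ = +28.8°

+28.8°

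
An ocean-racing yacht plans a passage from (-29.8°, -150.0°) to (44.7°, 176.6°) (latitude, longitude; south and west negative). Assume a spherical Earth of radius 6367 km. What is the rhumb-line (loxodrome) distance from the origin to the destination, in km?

8950 km

Rhumb course C = atan2(Δλ, Δψ) with Δψ = ln[tan(π/4+φ₂/2)/tan(π/4+φ₁/2)] = +1.4193, Δλ = -0.5829 → C = 337.67°
d = R·|Δφ| / |cos C| = 6367·1.30027 / 0.92501 = 8950 km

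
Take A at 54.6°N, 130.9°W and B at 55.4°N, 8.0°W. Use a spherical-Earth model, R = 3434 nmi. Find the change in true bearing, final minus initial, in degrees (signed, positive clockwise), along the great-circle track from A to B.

+112.8°

Initial bearing θ₁ = atan2(sin Δλ cos φ₂, cos φ₁ sin φ₂ − sin φ₁ cos φ₂ cos Δλ) = 33.21°
Final bearing θ₂ = (initial bearing from the destination back to the start) + 180° = 146.03°
Δθ = θ₂ − θ₁ = +112.8°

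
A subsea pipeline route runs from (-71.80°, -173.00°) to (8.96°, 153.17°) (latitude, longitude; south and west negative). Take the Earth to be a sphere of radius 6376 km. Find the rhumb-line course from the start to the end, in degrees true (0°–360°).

343.5°

Meridional parts: M(φ₁)=-1.8315, M(φ₂)=+0.1570 → ΔM = +1.9885;  Δλ = -0.5904 rad
tan C = Δλ / ΔM = -0.2969 → C = 343.46°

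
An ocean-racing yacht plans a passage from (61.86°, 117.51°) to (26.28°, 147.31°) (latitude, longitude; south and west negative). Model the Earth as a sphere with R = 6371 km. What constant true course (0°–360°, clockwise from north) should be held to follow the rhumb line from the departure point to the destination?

150.2°

Δψ = ln[tan(π/4+φ₂/2)/tan(π/4+φ₁/2)] = -0.9081
Δλ = +0.5201 rad (taken the short way round)
course = atan2(Δλ, Δψ) = 150.20°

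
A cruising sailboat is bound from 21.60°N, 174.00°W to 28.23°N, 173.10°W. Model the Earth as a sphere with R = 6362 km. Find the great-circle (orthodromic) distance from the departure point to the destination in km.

742 km

Haversine: a = sin²(Δφ/2)+cos φ₁ cos φ₂ sin²(Δλ/2) = 0.00339;  σ = 2·atan2(√a,√(1−a))
σ = 6.680° → d = Rσ = 6362·0.11659 = 742 km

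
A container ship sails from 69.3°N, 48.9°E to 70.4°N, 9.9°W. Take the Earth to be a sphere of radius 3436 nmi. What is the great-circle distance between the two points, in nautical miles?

1169 nmi

cos σ = sin φ₁ sin φ₂ + cos φ₁ cos φ₂ cos Δλ
      = sin(69.30°)sin(70.40°) + cos(69.30°)cos(70.40°)cos(-58.80°) = 0.9427
σ = 19.496° → d = Rσ = 3436·0.34026 = 1169 nmi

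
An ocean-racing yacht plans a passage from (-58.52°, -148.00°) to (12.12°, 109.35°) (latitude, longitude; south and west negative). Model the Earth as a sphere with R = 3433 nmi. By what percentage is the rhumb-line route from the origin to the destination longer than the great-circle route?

Great circle: σ = 1.8659 rad → d_gc = Rσ = 6405.7 nmi
Rhumb: Δφ = +1.2329, Δλ = -1.7916, Δψ = +1.4795, q = Δφ/Δψ = 0.8333 → d_rh = R√(Δφ²+q²Δλ²) = 6647.0 nmi
Excess = (6647.0 − 6405.7) / 6405.7 = 241.3 / 6405.7 = 3.77% ≈ 3.8%

3.8%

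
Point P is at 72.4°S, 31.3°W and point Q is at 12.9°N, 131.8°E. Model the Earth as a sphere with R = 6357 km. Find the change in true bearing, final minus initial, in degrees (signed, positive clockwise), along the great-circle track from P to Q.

-155.2°

Initial bearing θ₁ = atan2(sin Δλ cos φ₂, cos φ₁ sin φ₂ − sin φ₁ cos φ₂ cos Δλ) = 160.97°
Final bearing θ₂ = (initial bearing from the destination back to the start) + 180° = 5.81°
Δθ = θ₂ − θ₁ = -155.2°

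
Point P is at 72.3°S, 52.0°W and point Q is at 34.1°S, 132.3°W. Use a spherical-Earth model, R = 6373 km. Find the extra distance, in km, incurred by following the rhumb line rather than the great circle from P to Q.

359 km

Great circle: cos σ = sin φ₁ sin φ₂ + cos φ₁ cos φ₂ cos Δλ,  σ = 0.9563 rad → d_gc = 6094.7 km
Rhumb line: Δψ = +1.2260, q = Δφ/Δψ = 0.5438, d_rh = R√(Δφ²+q²Δλ²) = 6453.3 km
Excess = 6453.3 − 6094.7 = 358.6 ≈ 359 km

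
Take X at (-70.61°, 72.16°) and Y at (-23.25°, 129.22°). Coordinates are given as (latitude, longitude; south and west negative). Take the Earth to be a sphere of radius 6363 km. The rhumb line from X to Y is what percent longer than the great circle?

Great circle: σ = 1.0025 rad → d_gc = Rσ = 6378.7 km
Rhumb: Δφ = +0.8266, Δλ = +0.9959, Δψ = +1.3496, q = Δφ/Δψ = 0.6125 → d_rh = R√(Δφ²+q²Δλ²) = 6536.5 km
Excess = (6536.5 − 6378.7) / 6378.7 = 157.8 / 6378.7 = 2.47% ≈ 2.5%

2.5%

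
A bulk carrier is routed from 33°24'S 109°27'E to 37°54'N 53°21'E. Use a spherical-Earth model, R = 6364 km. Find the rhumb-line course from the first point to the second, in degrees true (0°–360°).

323.7°

Meridional parts: M(φ₁)=-0.6191, M(φ₂)=+0.7158 → ΔM = +1.3348;  Δλ = -0.9791 rad
tan C = Δλ / ΔM = -0.7335 → C = 323.74°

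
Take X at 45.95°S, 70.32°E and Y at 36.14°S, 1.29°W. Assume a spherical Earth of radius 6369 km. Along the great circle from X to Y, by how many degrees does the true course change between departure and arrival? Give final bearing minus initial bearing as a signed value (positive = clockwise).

+50.9°

Initial bearing θ₁ = atan2(sin Δλ cos φ₂, cos φ₁ sin φ₂ − sin φ₁ cos φ₂ cos Δλ) = 253.50°
Final bearing θ₂ = (initial bearing from the destination back to the start) + 180° = 304.36°
Δθ = θ₂ − θ₁ = +50.9°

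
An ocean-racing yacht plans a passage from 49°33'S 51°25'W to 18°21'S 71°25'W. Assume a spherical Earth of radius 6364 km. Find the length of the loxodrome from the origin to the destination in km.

Rhumb course C = atan2(Δλ, Δψ) with Δψ = ln[tan(π/4+φ₂/2)/tan(π/4+φ₁/2)] = +0.6726, Δλ = -0.3491 → C = 332.57°
d = R·|Δφ| / |cos C| = 6364·0.54454 / 0.88760 = 3904 km

3904 km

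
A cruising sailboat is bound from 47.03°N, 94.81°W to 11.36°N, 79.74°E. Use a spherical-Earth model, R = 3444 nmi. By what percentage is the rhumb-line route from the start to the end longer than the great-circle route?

25.6%

Great circle: σ = 2.1190 rad → d_gc = Rσ = 7297.7 nmi
Rhumb: Δφ = -0.6226, Δλ = +3.0465, Δψ = -0.7328, q = Δφ/Δψ = 0.8495 → d_rh = R√(Δφ²+q²Δλ²) = 9167.7 nmi
Excess = (9167.7 − 7297.7) / 7297.7 = 1870.0 / 7297.7 = 25.62% ≈ 25.6%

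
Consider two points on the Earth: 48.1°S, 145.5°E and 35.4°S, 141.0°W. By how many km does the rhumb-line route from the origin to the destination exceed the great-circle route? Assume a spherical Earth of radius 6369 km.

Great circle: cos σ = sin φ₁ sin φ₂ + cos φ₁ cos φ₂ cos Δλ,  σ = 0.9450 rad → d_gc = 6018.5 km
Rhumb line: Δψ = +0.2987, q = Δφ/Δψ = 0.7421, d_rh = R√(Δφ²+q²Δλ²) = 6225.2 km
Excess = 6225.2 − 6018.5 = 206.7 ≈ 207 km

207 km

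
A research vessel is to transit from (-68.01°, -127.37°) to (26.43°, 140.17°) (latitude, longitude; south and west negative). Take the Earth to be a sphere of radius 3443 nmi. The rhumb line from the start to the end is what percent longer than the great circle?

3.0%

Great circle: σ = 2.0121 rad → d_gc = Rσ = 6927.6 nmi
Rhumb: Δφ = +1.6483, Δλ = -1.6137, Δψ = +2.1170, q = Δφ/Δψ = 0.7786 → d_rh = R√(Δφ²+q²Δλ²) = 7135.9 nmi
Excess = (7135.9 − 6927.6) / 6927.6 = 208.3 / 6927.6 = 3.01% ≈ 3.0%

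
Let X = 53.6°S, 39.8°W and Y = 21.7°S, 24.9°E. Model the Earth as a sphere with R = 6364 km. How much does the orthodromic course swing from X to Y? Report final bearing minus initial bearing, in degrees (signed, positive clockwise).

Initial bearing θ₁ = atan2(sin Δλ cos φ₂, cos φ₁ sin φ₂ − sin φ₁ cos φ₂ cos Δλ) = 83.20°
Final bearing θ₂ = (initial bearing from the destination back to the start) + 180° = 39.36°
Δθ = θ₂ − θ₁ = -43.8°

-43.8°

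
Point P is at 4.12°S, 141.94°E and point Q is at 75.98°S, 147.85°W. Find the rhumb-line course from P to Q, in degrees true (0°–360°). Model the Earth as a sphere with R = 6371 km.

Meridional parts: M(φ₁)=-0.0720, M(φ₂)=-2.0959 → ΔM = -2.0239;  Δλ = +1.2254 rad
tan C = Δλ / ΔM = -0.6055 → C = 148.81°

148.8°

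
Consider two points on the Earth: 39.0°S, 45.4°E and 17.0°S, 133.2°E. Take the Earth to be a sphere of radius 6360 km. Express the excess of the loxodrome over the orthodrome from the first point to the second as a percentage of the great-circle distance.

2.7%

Great circle: σ = 1.3566 rad → d_gc = Rσ = 8628.2 km
Rhumb: Δφ = +0.3840, Δλ = +1.5324, Δψ = +0.4391, q = Δφ/Δψ = 0.8744 → d_rh = R√(Δφ²+q²Δλ²) = 8864.8 km
Excess = (8864.8 − 8628.2) / 8628.2 = 236.6 / 8628.2 = 2.74% ≈ 2.7%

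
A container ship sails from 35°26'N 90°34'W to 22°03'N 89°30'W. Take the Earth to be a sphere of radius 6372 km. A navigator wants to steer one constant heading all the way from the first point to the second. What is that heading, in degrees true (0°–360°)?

176.0°

Meridional parts: M(φ₁)=+0.6621, M(φ₂)=+0.3947 → ΔM = -0.2674;  Δλ = +0.0186 rad
tan C = Δλ / ΔM = -0.0696 → C = 176.02°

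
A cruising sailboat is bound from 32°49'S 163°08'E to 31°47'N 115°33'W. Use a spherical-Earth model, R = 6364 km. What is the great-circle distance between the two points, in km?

11133 km

cos σ = sin φ₁ sin φ₂ + cos φ₁ cos φ₂ cos Δλ
      = sin(-32.82°)sin(31.78°) + cos(-32.82°)cos(31.78°)cos(81.32°) = -0.1776
σ = 100.230° → d = Rσ = 6364·1.74934 = 11133 km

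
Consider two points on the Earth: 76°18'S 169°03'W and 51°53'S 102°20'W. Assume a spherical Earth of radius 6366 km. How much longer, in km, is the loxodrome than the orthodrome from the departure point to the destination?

Great circle: cos σ = sin φ₁ sin φ₂ + cos φ₁ cos φ₂ cos Δλ,  σ = 0.6056 rad → d_gc = 3855.3 km
Rhumb line: Δψ = +1.0563, q = Δφ/Δψ = 0.4034, d_rh = R√(Δφ²+q²Δλ²) = 4037.6 km
Excess = 4037.6 − 3855.3 = 182.3 ≈ 182 km

182 km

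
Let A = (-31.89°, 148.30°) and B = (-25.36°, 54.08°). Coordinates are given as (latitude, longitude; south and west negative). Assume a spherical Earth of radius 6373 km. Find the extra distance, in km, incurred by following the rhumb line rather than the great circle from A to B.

Great circle: cos σ = sin φ₁ sin φ₂ + cos φ₁ cos φ₂ cos Δλ,  σ = 1.4002 rad → d_gc = 8923.2 km
Rhumb line: Δψ = +0.1300, q = Δφ/Δψ = 0.8770, d_rh = R√(Δφ²+q²Δλ²) = 9219.8 km
Excess = 9219.8 − 8923.2 = 296.6 ≈ 297 km

297 km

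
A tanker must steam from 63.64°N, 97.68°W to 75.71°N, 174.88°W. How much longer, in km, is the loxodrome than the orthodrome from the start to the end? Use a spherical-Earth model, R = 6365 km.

209 km

Great circle: cos σ = sin φ₁ sin φ₂ + cos φ₁ cos φ₂ cos Δλ,  σ = 0.4678 rad → d_gc = 2977.3 km
Rhumb line: Δψ = +0.6249, q = Δφ/Δψ = 0.3371, d_rh = R√(Δφ²+q²Δλ²) = 3186.7 km
Excess = 3186.7 − 2977.3 = 209.4 ≈ 209 km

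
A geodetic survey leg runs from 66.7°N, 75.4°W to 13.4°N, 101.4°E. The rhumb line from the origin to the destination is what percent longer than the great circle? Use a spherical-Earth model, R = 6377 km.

33.7%

Great circle: σ = 1.7430 rad → d_gc = Rσ = 11115.0 km
Rhumb: Δφ = -0.9303, Δλ = +3.0857, Δψ = -1.3430, q = Δφ/Δψ = 0.6927 → d_rh = R√(Δφ²+q²Δλ²) = 14865.6 km
Excess = (14865.6 − 11115.0) / 11115.0 = 3750.6 / 11115.0 = 33.74% ≈ 33.7%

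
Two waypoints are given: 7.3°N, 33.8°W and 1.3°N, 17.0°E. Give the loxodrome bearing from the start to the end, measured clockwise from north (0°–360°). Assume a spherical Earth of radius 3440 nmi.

Δψ = ln[tan(π/4+φ₂/2)/tan(π/4+φ₁/2)] = -0.1051
Δλ = +0.8866 rad (taken the short way round)
course = atan2(Δλ, Δψ) = 96.76°

96.8°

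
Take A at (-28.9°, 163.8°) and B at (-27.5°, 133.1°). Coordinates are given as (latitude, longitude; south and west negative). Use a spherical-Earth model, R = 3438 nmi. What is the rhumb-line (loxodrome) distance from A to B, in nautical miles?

1626 nmi

Δψ = ln[tan(π/4+φ₂/2)/tan(π/4+φ₁/2)] = +0.0277;  Δφ = +0.0244 rad,  Δλ = -0.5358 rad
q = Δφ/Δψ = 0.8813
d = R·√(Δφ² + q²Δλ²) = 3438·0.47283 = 1626 nmi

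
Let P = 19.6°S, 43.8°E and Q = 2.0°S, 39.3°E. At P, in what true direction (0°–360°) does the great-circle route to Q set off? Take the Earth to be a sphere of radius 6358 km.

345.4°

N = sin Δλ·cos φ₂ = -0.0784;  D = cos φ₁ sin φ₂ − sin φ₁ cos φ₂ cos Δλ = +0.3013
initial course = atan2(N, D) = 345.41°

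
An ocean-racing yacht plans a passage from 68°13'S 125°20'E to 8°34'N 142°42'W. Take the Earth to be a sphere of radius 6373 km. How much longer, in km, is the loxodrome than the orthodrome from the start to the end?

472 km

Great circle: cos σ = sin φ₁ sin φ₂ + cos φ₁ cos φ₂ cos Δλ,  σ = 1.7223 rad → d_gc = 10976.2 km
Rhumb line: Δψ = +1.7982, q = Δφ/Δψ = 0.7453, d_rh = R√(Δφ²+q²Δλ²) = 11448.3 km
Excess = 11448.3 − 10976.2 = 472.1 ≈ 472 km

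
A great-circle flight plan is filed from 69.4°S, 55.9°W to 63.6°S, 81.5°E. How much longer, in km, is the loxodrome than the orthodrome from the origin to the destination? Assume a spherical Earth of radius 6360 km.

Great circle: cos σ = sin φ₁ sin φ₂ + cos φ₁ cos φ₂ cos Δλ,  σ = 0.7623 rad → d_gc = 4847.9 km
Rhumb line: Δψ = +0.2551, q = Δφ/Δψ = 0.3968, d_rh = R√(Δφ²+q²Δλ²) = 6085.6 km
Excess = 6085.6 − 4847.9 = 1237.7 ≈ 1238 km

1238 km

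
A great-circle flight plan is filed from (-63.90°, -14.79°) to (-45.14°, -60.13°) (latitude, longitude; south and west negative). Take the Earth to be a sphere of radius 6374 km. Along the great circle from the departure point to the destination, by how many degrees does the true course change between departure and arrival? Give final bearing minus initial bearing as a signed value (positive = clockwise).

Initial bearing θ₁ = atan2(sin Δλ cos φ₂, cos φ₁ sin φ₂ − sin φ₁ cos φ₂ cos Δλ) = 284.89°
Final bearing θ₂ = (initial bearing from the destination back to the start) + 180° = 322.93°
Δθ = θ₂ − θ₁ = +38.0°

+38.0°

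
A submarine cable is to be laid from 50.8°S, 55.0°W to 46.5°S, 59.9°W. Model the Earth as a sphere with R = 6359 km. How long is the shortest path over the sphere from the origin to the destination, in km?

597 km

cos σ = sin φ₁ sin φ₂ + cos φ₁ cos φ₂ cos Δλ
      = sin(-50.80°)sin(-46.50°) + cos(-50.80°)cos(-46.50°)cos(-4.90°) = 0.9956
σ = 5.380° → d = Rσ = 6359·0.09389 = 597 km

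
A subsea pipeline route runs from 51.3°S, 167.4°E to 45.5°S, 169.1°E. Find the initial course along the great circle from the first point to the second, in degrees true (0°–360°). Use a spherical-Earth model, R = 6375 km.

θ = atan2( sin Δλ·cos φ₂ ,  cos φ₁ sin φ₂ − sin φ₁ cos φ₂ cos Δλ )
  = atan2(+0.0208, +0.1008) = 11.65°

11.7°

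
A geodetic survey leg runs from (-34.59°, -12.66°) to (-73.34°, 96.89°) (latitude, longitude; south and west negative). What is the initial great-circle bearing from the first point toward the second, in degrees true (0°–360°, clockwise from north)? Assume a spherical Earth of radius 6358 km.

162.2°

N = sin Δλ·cos φ₂ = +0.2702;  D = cos φ₁ sin φ₂ − sin φ₁ cos φ₂ cos Δλ = -0.8431
initial course = atan2(N, D) = 162.23°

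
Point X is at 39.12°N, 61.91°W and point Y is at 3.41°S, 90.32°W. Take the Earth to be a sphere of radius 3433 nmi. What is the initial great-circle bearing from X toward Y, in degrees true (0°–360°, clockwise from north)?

218.4°

N = sin Δλ·cos φ₂ = -0.4749;  D = cos φ₁ sin φ₂ − sin φ₁ cos φ₂ cos Δλ = -0.6001
initial course = atan2(N, D) = 218.36°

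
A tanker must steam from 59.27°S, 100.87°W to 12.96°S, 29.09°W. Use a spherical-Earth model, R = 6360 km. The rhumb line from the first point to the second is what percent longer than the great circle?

Great circle: σ = 1.2148 rad → d_gc = Rσ = 7726.4 km
Rhumb: Δφ = +0.8083, Δλ = +1.2528, Δψ = +1.0636, q = Δφ/Δψ = 0.7599 → d_rh = R√(Δφ²+q²Δλ²) = 7942.8 km
Excess = (7942.8 − 7726.4) / 7726.4 = 216.4 / 7726.4 = 2.80% ≈ 2.8%

2.8%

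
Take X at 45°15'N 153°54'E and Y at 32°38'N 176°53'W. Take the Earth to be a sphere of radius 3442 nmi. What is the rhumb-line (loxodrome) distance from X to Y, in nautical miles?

1556 nmi

Rhumb course C = atan2(Δλ, Δψ) with Δψ = ln[tan(π/4+φ₂/2)/tan(π/4+φ₁/2)] = -0.2844, Δλ = +0.5099 → C = 119.15°
d = R·|Δφ| / |cos C| = 3442·0.22020 / 0.48715 = 1556 nmi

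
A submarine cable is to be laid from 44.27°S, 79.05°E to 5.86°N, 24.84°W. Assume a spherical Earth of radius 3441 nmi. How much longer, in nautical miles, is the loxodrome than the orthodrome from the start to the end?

Great circle: cos σ = sin φ₁ sin φ₂ + cos φ₁ cos φ₂ cos Δλ,  σ = 1.8155 rad → d_gc = 6247.1 nmi
Rhumb line: Δψ = +0.9659, q = Δφ/Δψ = 0.9058, d_rh = R√(Δφ²+q²Δλ²) = 6403.4 nmi
Excess = 6403.4 − 6247.1 = 156.3 ≈ 156 nmi

156 nmi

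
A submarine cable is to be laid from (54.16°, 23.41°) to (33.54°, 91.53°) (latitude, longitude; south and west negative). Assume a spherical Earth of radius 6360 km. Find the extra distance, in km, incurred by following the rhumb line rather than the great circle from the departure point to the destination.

178 km

Great circle: cos σ = sin φ₁ sin φ₂ + cos φ₁ cos φ₂ cos Δλ,  σ = 0.8895 rad → d_gc = 5657.4 km
Rhumb line: Δψ = -0.5069, q = Δφ/Δψ = 0.7099, d_rh = R√(Δφ²+q²Δλ²) = 5835.7 km
Excess = 5835.7 − 5657.4 = 178.3 ≈ 178 km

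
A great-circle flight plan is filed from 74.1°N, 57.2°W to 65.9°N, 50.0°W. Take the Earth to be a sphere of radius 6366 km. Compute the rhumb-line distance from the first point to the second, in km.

950 km

Rhumb course C = atan2(Δλ, Δψ) with Δψ = ln[tan(π/4+φ₂/2)/tan(π/4+φ₁/2)] = -0.4243, Δλ = +0.1257 → C = 163.50°
d = R·|Δφ| / |cos C| = 6366·0.14312 / 0.95884 = 950 km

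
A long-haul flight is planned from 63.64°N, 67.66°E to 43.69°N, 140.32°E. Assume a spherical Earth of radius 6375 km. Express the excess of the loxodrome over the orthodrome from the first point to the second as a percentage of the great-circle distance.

Great circle: σ = 0.7747 rad → d_gc = Rσ = 4938.8 km
Rhumb: Δφ = -0.3482, Δλ = +1.2682, Δψ = -0.6023, q = Δφ/Δψ = 0.5781 → d_rh = R√(Δφ²+q²Δλ²) = 5174.3 km
Excess = (5174.3 − 4938.8) / 4938.8 = 235.5 / 4938.8 = 4.77% ≈ 4.8%

4.8%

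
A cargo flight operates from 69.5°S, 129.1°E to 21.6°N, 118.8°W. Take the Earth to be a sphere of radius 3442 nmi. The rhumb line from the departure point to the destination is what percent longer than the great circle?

Great circle: σ = 2.0570 rad → d_gc = Rσ = 7080.4 nmi
Rhumb: Δφ = +1.5900, Δλ = +1.9565, Δψ = +2.0965, q = Δφ/Δψ = 0.7584 → d_rh = R√(Δφ²+q²Δλ²) = 7485.8 nmi
Excess = (7485.8 − 7080.4) / 7080.4 = 405.4 / 7080.4 = 5.73% ≈ 5.7%

5.7%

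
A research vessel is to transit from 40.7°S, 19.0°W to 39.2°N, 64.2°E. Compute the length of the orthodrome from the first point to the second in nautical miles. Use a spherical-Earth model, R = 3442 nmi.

6610 nmi

Haversine: a = sin²(Δφ/2)+cos φ₁ cos φ₂ sin²(Δλ/2) = 0.67129;  σ = 2·atan2(√a,√(1−a))
σ = 110.034° → d = Rσ = 3442·1.92046 = 6610 nmi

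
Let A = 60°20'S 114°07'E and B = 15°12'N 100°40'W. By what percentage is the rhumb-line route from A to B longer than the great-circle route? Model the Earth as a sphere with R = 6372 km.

10.4%

Great circle: σ = 2.2397 rad → d_gc = Rσ = 14271.3 km
Rhumb: Δφ = +1.3183, Δλ = +2.5345, Δψ = +1.5971, q = Δφ/Δψ = 0.8254 → d_rh = R√(Δφ²+q²Δλ²) = 15756.6 km
Excess = (15756.6 − 14271.3) / 14271.3 = 1485.3 / 14271.3 = 10.41% ≈ 10.4%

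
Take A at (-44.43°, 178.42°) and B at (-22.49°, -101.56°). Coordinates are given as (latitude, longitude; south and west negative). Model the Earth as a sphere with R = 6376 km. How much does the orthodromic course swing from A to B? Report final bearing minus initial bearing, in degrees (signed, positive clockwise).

Initial bearing θ₁ = atan2(sin Δλ cos φ₂, cos φ₁ sin φ₂ − sin φ₁ cos φ₂ cos Δλ) = 100.04°
Final bearing θ₂ = (initial bearing from the destination back to the start) + 180° = 49.56°
Δθ = θ₂ − θ₁ = -50.5°

-50.5°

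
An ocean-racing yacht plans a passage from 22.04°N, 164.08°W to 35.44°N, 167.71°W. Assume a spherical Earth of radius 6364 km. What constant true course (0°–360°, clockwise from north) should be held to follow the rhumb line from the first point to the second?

Δψ = ln[tan(π/4+φ₂/2)/tan(π/4+φ₁/2)] = +0.2677
Δλ = -0.0634 rad (taken the short way round)
course = atan2(Δλ, Δψ) = 346.69°

346.7°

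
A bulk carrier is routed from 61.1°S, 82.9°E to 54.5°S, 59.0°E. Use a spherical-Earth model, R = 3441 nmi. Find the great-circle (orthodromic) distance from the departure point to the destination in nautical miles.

Haversine: a = sin²(Δφ/2)+cos φ₁ cos φ₂ sin²(Δλ/2) = 0.01535;  σ = 2·atan2(√a,√(1−a))
σ = 14.232° → d = Rσ = 3441·0.24839 = 855 nmi

855 nmi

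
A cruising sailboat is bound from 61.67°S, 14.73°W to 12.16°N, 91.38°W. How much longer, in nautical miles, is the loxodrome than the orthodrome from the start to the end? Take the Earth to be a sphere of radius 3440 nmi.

119 nmi

Great circle: cos σ = sin φ₁ sin φ₂ + cos φ₁ cos φ₂ cos Δλ,  σ = 1.6492 rad → d_gc = 5673.2 nmi
Rhumb line: Δψ = +1.5906, q = Δφ/Δψ = 0.8101, d_rh = R√(Δφ²+q²Δλ²) = 5792.0 nmi
Excess = 5792.0 − 5673.2 = 118.8 ≈ 119 nmi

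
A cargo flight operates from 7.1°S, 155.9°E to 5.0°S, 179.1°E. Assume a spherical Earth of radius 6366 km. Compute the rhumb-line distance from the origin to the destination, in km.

2574 km

Δψ = ln[tan(π/4+φ₂/2)/tan(π/4+φ₁/2)] = +0.0369;  Δφ = +0.0367 rad,  Δλ = +0.4049 rad
q = Δφ/Δψ = 0.9944
d = R·√(Δφ² + q²Δλ²) = 6366·0.40430 = 2574 km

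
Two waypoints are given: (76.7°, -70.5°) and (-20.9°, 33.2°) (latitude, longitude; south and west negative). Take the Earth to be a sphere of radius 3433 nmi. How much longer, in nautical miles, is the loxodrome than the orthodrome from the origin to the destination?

400 nmi

Great circle: cos σ = sin φ₁ sin φ₂ + cos φ₁ cos φ₂ cos Δλ,  σ = 1.9802 rad → d_gc = 6798.1 nmi
Rhumb line: Δψ = -2.5222, q = Δφ/Δψ = 0.6754, d_rh = R√(Δφ²+q²Δλ²) = 7197.7 nmi
Excess = 7197.7 − 6798.1 = 399.6 ≈ 400 nmi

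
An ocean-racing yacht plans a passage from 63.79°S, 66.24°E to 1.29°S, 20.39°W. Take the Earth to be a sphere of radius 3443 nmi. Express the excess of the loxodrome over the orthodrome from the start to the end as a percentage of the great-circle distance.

3.9%

Great circle: σ = 1.5246 rad → d_gc = Rσ = 5249.3 nmi
Rhumb: Δφ = +1.0908, Δλ = -1.5120, Δψ = +1.4351, q = Δφ/Δψ = 0.7601 → d_rh = R√(Δφ²+q²Δλ²) = 5455.6 nmi
Excess = (5455.6 − 5249.3) / 5249.3 = 206.3 / 5249.3 = 3.93% ≈ 3.9%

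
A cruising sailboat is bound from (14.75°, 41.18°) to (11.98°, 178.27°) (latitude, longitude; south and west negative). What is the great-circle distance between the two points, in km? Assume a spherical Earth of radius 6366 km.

Haversine: a = sin²(Δφ/2)+cos φ₁ cos φ₂ sin²(Δλ/2) = 0.82001;  σ = 2·atan2(√a,√(1−a))
σ = 129.793° → d = Rσ = 6366·2.26531 = 14421 km

14421 km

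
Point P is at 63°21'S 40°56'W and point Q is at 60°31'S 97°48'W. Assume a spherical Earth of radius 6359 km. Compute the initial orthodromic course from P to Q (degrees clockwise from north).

250.0°

N = sin Δλ·cos φ₂ = -0.4121;  D = cos φ₁ sin φ₂ − sin φ₁ cos φ₂ cos Δλ = -0.1500
initial course = atan2(N, D) = 250.00°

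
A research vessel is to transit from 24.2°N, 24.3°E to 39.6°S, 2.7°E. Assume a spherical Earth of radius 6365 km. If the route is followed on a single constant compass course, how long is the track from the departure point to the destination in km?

7435 km

Rhumb course C = atan2(Δλ, Δψ) with Δψ = ln[tan(π/4+φ₂/2)/tan(π/4+φ₁/2)] = -1.1893, Δλ = -0.3770 → C = 197.59°
d = R·|Δφ| / |cos C| = 6365·1.11352 / 0.95326 = 7435 km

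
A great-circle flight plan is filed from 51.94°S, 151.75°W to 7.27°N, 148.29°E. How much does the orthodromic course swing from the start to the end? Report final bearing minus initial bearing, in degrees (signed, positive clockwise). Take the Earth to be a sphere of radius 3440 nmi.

Initial bearing θ₁ = atan2(sin Δλ cos φ₂, cos φ₁ sin φ₂ − sin φ₁ cos φ₂ cos Δλ) = 298.64°
Final bearing θ₂ = (initial bearing from the destination back to the start) + 180° = 326.95°
Δθ = θ₂ − θ₁ = +28.3°

+28.3°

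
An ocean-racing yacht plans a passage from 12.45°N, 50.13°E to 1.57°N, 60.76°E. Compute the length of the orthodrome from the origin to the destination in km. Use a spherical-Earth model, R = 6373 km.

cos σ = sin φ₁ sin φ₂ + cos φ₁ cos φ₂ cos Δλ
      = sin(12.45°)sin(1.57°) + cos(12.45°)cos(1.57°)cos(10.63°) = 0.9653
σ = 15.144° → d = Rσ = 6373·0.26431 = 1684 km

1684 km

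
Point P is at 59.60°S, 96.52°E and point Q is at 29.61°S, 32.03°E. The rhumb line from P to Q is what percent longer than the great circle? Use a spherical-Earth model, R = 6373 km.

2.9%

Great circle: σ = 0.9076 rad → d_gc = Rσ = 5784.2 km
Rhumb: Δφ = +0.5234, Δλ = -1.1256, Δψ = +0.7616, q = Δφ/Δψ = 0.6873 → d_rh = R√(Δφ²+q²Δλ²) = 5952.4 km
Excess = (5952.4 − 5784.2) / 5784.2 = 168.2 / 5784.2 = 2.91% ≈ 2.9%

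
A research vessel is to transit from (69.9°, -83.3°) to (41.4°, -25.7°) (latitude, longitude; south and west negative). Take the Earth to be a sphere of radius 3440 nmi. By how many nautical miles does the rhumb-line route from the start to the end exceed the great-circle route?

74 nmi

Great circle: cos σ = sin φ₁ sin φ₂ + cos φ₁ cos φ₂ cos Δλ,  σ = 0.7088 rad → d_gc = 2438.2 nmi
Rhumb line: Δψ = -0.9352, q = Δφ/Δψ = 0.5319, d_rh = R√(Δφ²+q²Δλ²) = 2512.3 nmi
Excess = 2512.3 − 2438.2 = 74.1 ≈ 74 nmi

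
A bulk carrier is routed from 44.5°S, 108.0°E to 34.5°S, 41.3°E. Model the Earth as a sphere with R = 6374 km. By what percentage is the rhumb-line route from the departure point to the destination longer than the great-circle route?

2.5%

Great circle: σ = 0.8899 rad → d_gc = Rσ = 5672.1 km
Rhumb: Δφ = +0.1745, Δλ = -1.1641, Δψ = +0.2269, q = Δφ/Δψ = 0.7693 → d_rh = R√(Δφ²+q²Δλ²) = 5815.8 km
Excess = (5815.8 − 5672.1) / 5672.1 = 143.7 / 5672.1 = 2.53% ≈ 2.5%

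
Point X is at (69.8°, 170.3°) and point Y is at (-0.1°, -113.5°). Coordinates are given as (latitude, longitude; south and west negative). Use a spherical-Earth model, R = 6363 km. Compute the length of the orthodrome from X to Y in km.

cos σ = sin φ₁ sin φ₂ + cos φ₁ cos φ₂ cos Δλ
      = sin(69.80°)sin(-0.10°) + cos(69.80°)cos(-0.10°)cos(76.20°) = 0.0807
σ = 85.370° → d = Rσ = 6363·1.48998 = 9481 km

9481 km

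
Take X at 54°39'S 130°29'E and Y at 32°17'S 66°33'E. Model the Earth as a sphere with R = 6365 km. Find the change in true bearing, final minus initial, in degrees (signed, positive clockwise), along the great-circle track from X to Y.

+47.3°

At departure: θ₁ = atan2(sin Δλ cos φ₂, cos φ₁ sin φ₂ − sin φ₁ cos φ₂ cos Δλ) = 269.55°
At arrival: θ₂ = atan2(sin Δλ cos φ₁, −cos φ₂ sin φ₁ + sin φ₂ cos φ₁ cos Δλ) = 316.82°
Δθ = θ₂ − θ₁ = +47.3°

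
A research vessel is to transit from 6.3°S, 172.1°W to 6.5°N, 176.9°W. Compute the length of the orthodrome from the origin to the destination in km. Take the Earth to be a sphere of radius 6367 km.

1519 km

Haversine: a = sin²(Δφ/2)+cos φ₁ cos φ₂ sin²(Δλ/2) = 0.01416;  σ = 2·atan2(√a,√(1−a))
σ = 13.667° → d = Rσ = 6367·0.23853 = 1519 km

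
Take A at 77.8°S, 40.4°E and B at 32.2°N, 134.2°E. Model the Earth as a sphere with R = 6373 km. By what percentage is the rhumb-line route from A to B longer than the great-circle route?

Great circle: σ = 2.1326 rad → d_gc = Rσ = 13590.9 km
Rhumb: Δφ = +1.9199, Δλ = +1.6371, Δψ = +2.8303, q = Δφ/Δψ = 0.6783 → d_rh = R√(Δφ²+q²Δλ²) = 14134.7 km
Excess = (14134.7 − 13590.9) / 13590.9 = 543.8 / 13590.9 = 4.00% ≈ 4.0%

4.0%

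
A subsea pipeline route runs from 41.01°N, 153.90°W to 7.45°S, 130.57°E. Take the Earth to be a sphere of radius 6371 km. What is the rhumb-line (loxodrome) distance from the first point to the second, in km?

Rhumb course C = atan2(Δλ, Δψ) with Δψ = ln[tan(π/4+φ₂/2)/tan(π/4+φ₁/2)] = -0.9165, Δλ = -1.3182 → C = 235.19°
d = R·|Δφ| / |cos C| = 6371·0.84579 / 0.57083 = 9440 km

9440 km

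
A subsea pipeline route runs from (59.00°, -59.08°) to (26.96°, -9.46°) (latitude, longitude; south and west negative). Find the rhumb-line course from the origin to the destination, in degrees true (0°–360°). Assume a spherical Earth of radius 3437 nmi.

132.5°

Δψ = ln[tan(π/4+φ₂/2)/tan(π/4+φ₁/2)] = -0.7936
Δλ = +0.8660 rad (taken the short way round)
course = atan2(Δλ, Δψ) = 132.50°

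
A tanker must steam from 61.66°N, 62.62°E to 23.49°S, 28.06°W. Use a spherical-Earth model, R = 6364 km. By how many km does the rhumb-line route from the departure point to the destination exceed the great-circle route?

Great circle: cos σ = sin φ₁ sin φ₂ + cos φ₁ cos φ₂ cos Δλ,  σ = 1.9348 rad → d_gc = 12312.8 km
Rhumb line: Δψ = -1.7984, q = Δφ/Δψ = 0.8264, d_rh = R√(Δφ²+q²Δλ²) = 12598.8 km
Excess = 12598.8 − 12312.8 = 286.0 ≈ 286 km

286 km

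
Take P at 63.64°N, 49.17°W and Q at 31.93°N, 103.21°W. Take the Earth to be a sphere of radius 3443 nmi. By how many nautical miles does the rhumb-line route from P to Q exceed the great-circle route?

Great circle: cos σ = sin φ₁ sin φ₂ + cos φ₁ cos φ₂ cos Δλ,  σ = 0.8021 rad → d_gc = 2761.8 nmi
Rhumb line: Δψ = -0.8631, q = Δφ/Δψ = 0.6412, d_rh = R√(Δφ²+q²Δλ²) = 2822.6 nmi
Excess = 2822.6 − 2761.8 = 60.8 ≈ 61 nmi

61 nmi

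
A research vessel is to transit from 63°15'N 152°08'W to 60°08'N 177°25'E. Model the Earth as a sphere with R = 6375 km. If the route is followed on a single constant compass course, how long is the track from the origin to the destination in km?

Rhumb course C = atan2(Δλ, Δψ) with Δψ = ln[tan(π/4+φ₂/2)/tan(π/4+φ₁/2)] = -0.1148, Δλ = -0.5315 → C = 257.81°
d = R·|Δφ| / |cos C| = 6375·0.05440 / 0.21118 = 1642 km

1642 km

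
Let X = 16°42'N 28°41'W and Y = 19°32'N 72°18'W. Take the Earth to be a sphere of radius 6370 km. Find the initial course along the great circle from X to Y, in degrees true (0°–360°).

280.8°

N = sin Δλ·cos φ₂ = -0.6501;  D = cos φ₁ sin φ₂ − sin φ₁ cos φ₂ cos Δλ = +0.1242
initial course = atan2(N, D) = 280.81°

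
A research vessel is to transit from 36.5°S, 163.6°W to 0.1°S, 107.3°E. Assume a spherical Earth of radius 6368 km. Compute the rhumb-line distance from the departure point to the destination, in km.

Rhumb course C = atan2(Δλ, Δψ) with Δψ = ln[tan(π/4+φ₂/2)/tan(π/4+φ₁/2)] = +0.6834, Δλ = -1.5551 → C = 293.72°
d = R·|Δφ| / |cos C| = 6368·0.63530 / 0.40230 = 10056 km

10056 km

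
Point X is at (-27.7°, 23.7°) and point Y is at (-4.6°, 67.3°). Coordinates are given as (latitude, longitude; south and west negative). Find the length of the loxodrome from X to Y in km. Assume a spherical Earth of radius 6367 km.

Rhumb course C = atan2(Δλ, Δψ) with Δψ = ln[tan(π/4+φ₂/2)/tan(π/4+φ₁/2)] = +0.4231, Δλ = +0.7610 → C = 60.93°
d = R·|Δφ| / |cos C| = 6367·0.40317 / 0.48594 = 5282 km

5282 km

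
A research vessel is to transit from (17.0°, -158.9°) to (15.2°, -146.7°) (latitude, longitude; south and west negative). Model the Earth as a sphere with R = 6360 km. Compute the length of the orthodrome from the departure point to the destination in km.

Haversine: a = sin²(Δφ/2)+cos φ₁ cos φ₂ sin²(Δλ/2) = 0.01067;  σ = 2·atan2(√a,√(1−a))
σ = 11.857° → d = Rσ = 6360·0.20694 = 1316 km

1316 km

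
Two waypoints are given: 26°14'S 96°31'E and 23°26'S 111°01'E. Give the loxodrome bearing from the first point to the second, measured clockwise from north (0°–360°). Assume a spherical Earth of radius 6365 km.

Δψ = ln[tan(π/4+φ₂/2)/tan(π/4+φ₁/2)] = +0.0539
Δλ = +0.2531 rad (taken the short way round)
course = atan2(Δλ, Δψ) = 77.99°

78.0°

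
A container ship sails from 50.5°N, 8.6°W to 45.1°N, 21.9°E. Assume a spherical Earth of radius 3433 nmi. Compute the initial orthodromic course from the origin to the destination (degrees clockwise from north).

θ = atan2( sin Δλ·cos φ₂ ,  cos φ₁ sin φ₂ − sin φ₁ cos φ₂ cos Δλ )
  = atan2(+0.3583, -0.0187) = 92.99°

93.0°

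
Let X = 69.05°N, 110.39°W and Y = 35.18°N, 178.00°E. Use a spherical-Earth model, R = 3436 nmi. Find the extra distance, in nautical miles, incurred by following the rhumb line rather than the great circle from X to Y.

137 nmi

Great circle: cos σ = sin φ₁ sin φ₂ + cos φ₁ cos φ₂ cos Δλ,  σ = 0.8889 rad → d_gc = 3054.3 nmi
Rhumb line: Δψ = -1.0313, q = Δφ/Δψ = 0.5732, d_rh = R√(Δφ²+q²Δλ²) = 3191.3 nmi
Excess = 3191.3 − 3054.3 = 137.0 ≈ 137 nmi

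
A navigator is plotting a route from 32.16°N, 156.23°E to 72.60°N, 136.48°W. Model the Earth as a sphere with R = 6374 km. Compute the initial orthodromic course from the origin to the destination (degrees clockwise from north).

N = sin Δλ·cos φ₂ = +0.2759;  D = cos φ₁ sin φ₂ − sin φ₁ cos φ₂ cos Δλ = +0.7464
initial course = atan2(N, D) = 20.28°

20.3°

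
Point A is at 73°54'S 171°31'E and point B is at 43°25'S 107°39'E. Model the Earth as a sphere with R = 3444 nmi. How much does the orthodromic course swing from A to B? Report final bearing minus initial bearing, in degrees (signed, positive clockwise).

+57.8°

At departure: θ₁ = atan2(sin Δλ cos φ₂, cos φ₁ sin φ₂ − sin φ₁ cos φ₂ cos Δλ) = 280.15°
At arrival: θ₂ = atan2(sin Δλ cos φ₁, −cos φ₂ sin φ₁ + sin φ₂ cos φ₁ cos Δλ) = 337.93°
Δθ = θ₂ − θ₁ = +57.8°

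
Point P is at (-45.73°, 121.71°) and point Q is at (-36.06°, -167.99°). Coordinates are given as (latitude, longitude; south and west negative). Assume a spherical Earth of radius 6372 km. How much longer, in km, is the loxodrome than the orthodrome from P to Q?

175 km

Great circle: cos σ = sin φ₁ sin φ₂ + cos φ₁ cos φ₂ cos Δλ,  σ = 0.9126 rad → d_gc = 5814.9 km
Rhumb line: Δψ = +0.2239, q = Δφ/Δψ = 0.7537, d_rh = R√(Δφ²+q²Δλ²) = 5989.6 km
Excess = 5989.6 − 5814.9 = 174.7 ≈ 175 km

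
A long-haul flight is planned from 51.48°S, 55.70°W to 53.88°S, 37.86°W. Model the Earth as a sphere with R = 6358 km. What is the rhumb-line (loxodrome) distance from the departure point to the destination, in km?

Δψ = ln[tan(π/4+φ₂/2)/tan(π/4+φ₁/2)] = -0.0691;  Δφ = -0.0419 rad,  Δλ = +0.3114 rad
q = Δφ/Δψ = 0.6061
d = R·√(Δφ² + q²Δλ²) = 6358·0.19330 = 1229 km

1229 km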